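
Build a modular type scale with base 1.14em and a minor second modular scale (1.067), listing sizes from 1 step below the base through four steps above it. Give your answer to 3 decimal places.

Step -1: 1.14 ÷ 1.067 = 1.068
Step 0: 1.14em
Step 1: 1.14 × 1.067 = 1.216
Step 2: 1.14 × 1.067² = 1.298
Step 3: 1.14 × 1.067³ = 1.385
Step 4: 1.14 × 1.067⁴ = 1.478

1.068em, 1.140em, 1.216em, 1.298em, 1.385em, 1.478em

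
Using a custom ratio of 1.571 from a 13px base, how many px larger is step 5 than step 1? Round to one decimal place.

104.0px

Step 1: 13.0 × 1.571 = 20.423px
Step 5: 13.0 × 1.571⁵ = 124.401px
Difference: 124.401 − 20.423 = 103.978px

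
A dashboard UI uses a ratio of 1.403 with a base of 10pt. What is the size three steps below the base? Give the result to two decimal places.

3.62pt

10.0 ÷ 1.403³ = 10.0 ÷ 2.76168 ≈ 3.62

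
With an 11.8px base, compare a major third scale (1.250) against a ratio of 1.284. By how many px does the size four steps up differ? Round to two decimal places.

3.26px

Major third: 11.8 × 1.250⁴ = 28.8086px
At 1.284: 11.8 × 1.284⁴ = 32.0732px
Difference: 32.0732 − 28.8086 = 3.2646px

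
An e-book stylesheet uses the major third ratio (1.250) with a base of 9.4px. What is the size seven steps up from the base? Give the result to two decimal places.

44.82px

9.4 × 1.250⁷ = 9.4 × 4.76837 ≈ 44.82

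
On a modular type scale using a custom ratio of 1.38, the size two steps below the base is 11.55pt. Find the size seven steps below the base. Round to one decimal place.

Moving from step -2 to step -7 is 5 steps down, so divide by r⁵.
11.55 ÷ 1.38⁵ = 11.55 ÷ 5.00490 ≈ 2.308

2.3pt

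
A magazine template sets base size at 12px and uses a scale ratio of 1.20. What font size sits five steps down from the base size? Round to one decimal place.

4.8px

Each step on a modular scale multiplies by the ratio, so the size n steps from the base is base × ratioⁿ.
12.0 ÷ 1.20⁵ = 12.0 ÷ 2.48832 ≈ 4.82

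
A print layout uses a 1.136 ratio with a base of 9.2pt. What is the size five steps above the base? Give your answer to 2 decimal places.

9.2 × 1.136⁵ = 9.2 × 1.89187 ≈ 17.41

17.41pt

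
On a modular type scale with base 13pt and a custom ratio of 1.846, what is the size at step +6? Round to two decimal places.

514.44pt

13.0 × 1.846⁶ = 13.0 × 39.57220 ≈ 514.44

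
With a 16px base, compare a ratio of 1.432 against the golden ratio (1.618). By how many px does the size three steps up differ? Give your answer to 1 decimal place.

20.8px

At 1.432: 16.0 × 1.432³ = 46.984px
Golden ratio: 16.0 × 1.618³ = 67.773px
Difference: 67.773 − 46.984 = 20.789px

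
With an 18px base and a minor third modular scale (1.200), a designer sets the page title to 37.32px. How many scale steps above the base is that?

1.200ⁿ = 37.32 / 18 = 2.0733
n = ln(2.0733) / ln(1.200) = 0.7292 / 0.1823 ≈ 4.00

4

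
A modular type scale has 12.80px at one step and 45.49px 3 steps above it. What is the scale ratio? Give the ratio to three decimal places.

The ratio satisfies 12.80 × r³ = 45.49, so r = (45.49 / 12.80)^(1/3).
r = 3.5539^(1/3) ≈ 1.5260

1.526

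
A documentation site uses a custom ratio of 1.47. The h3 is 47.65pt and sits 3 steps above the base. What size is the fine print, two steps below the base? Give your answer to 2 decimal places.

47.65 ÷ 1.47⁵ = 47.65 ÷ 6.86415 ≈ 6.942

6.94pt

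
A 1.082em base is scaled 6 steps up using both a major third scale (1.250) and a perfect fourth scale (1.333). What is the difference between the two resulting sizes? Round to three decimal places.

1.943em

Major third: 1.082 × 1.250⁶ = 4.12750em
Perfect fourth: 1.082 × 1.333⁶ = 6.07027em
Difference: 6.07027 − 4.12750 = 1.94277em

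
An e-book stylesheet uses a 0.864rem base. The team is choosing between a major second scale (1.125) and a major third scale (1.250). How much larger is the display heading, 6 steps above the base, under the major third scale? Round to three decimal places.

1.544rem

Major second: 0.864 × 1.125⁶ = 1.75158rem
Major third: 0.864 × 1.250⁶ = 3.29590rem
Difference: 3.29590 − 1.75158 = 1.54432rem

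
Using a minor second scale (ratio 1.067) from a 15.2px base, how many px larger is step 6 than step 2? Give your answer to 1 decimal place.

5.1px

Step 2: 15.2 × 1.067² = 17.305px
Step 6: 15.2 × 1.067⁶ = 22.430px
Difference: 22.430 − 17.305 = 5.125px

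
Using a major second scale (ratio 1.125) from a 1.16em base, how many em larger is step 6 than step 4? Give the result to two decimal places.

Step 4: 1.16 × 1.125⁴ = 1.8581em
Step 6: 1.16 × 1.125⁶ = 2.3517em
Difference: 2.3517 − 1.8581 = 0.4936em

0.49em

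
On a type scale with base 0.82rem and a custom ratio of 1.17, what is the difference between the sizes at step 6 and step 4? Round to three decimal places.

0.567rem

Step 4: 0.82 × 1.17⁴ = 1.53659rem
Step 6: 0.82 × 1.17⁶ = 2.10343rem
Difference: 2.10343 − 1.53659 = 0.56684rem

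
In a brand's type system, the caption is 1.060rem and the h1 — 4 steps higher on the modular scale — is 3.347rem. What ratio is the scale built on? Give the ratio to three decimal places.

1.333

The ratio satisfies 1.060 × r⁴ = 3.347, so r = (3.347 / 1.060)^(1/4).
r = 3.1575^(1/4) ≈ 1.3330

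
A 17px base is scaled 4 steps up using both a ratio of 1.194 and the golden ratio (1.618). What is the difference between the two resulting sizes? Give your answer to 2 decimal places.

81.96px

At 1.194: 17.0 × 1.194⁴ = 34.5514px
Golden ratio: 17.0 × 1.618⁴ = 116.5099px
Difference: 116.5099 − 34.5514 = 81.9585px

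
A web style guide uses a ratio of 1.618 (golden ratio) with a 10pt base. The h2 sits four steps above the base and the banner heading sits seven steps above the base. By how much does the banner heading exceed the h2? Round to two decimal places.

Step 4: 10.0 × 1.618⁴ = 68.5353pt
Step 7: 10.0 × 1.618⁷ = 290.3017pt
Difference: 290.3017 − 68.5353 = 221.7664pt

221.77pt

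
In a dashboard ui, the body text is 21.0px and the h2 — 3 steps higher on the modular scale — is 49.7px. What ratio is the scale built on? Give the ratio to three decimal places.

1.333

r³ = 49.7 / 21.0, so r = (49.7/21.0)^(1/3).
r = 2.3667^(1/3) ≈ 1.3326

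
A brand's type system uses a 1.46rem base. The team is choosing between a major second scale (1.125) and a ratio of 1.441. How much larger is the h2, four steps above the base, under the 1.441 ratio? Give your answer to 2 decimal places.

Major second: 1.46 × 1.125⁴ = 2.3386rem
At 1.441: 1.46 × 1.441⁴ = 6.2952rem
Difference: 6.2952 − 2.3386 = 3.9566rem

3.96rem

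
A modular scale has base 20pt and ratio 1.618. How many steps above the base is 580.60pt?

7

1.618ⁿ = 580.60 / 20 = 29.0300
n = ln(29.0300) / ln(1.618) = 3.3683 / 0.4812 ≈ 7.00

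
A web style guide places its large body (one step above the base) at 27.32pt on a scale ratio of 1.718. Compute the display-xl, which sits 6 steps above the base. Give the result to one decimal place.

408.9pt

27.32 × 1.718⁵ = 27.32 × 14.96635 ≈ 408.881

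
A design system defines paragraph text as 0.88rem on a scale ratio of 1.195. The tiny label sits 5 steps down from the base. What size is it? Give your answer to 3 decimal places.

0.361rem

0.88 ÷ 1.195⁵ = 0.88 ÷ 2.43691 ≈ 0.361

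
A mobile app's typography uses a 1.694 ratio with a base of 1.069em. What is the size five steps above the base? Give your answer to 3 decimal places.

1.069 × 1.694⁵ = 1.069 × 13.94977 ≈ 14.912

14.912em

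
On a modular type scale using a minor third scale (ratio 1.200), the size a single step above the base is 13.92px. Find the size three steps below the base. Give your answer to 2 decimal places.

6.71px

The gap is -3 − (1) = -4 steps, so the factor is 1.200^-4.
13.92 ÷ 1.200⁴ = 13.92 ÷ 2.07360 ≈ 6.713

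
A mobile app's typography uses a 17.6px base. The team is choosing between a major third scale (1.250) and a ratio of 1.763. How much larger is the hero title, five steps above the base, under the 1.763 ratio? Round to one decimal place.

246.0px

Major third: 17.6 × 1.250⁵ = 53.711px
At 1.763: 17.6 × 1.763⁵ = 299.760px
Difference: 299.760 − 53.711 = 246.049px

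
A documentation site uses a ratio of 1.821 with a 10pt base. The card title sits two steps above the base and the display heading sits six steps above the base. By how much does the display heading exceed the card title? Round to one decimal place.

331.5pt

Step 2: 10.0 × 1.821² = 33.160pt
Step 6: 10.0 × 1.821⁶ = 364.636pt
Difference: 364.636 − 33.160 = 331.476pt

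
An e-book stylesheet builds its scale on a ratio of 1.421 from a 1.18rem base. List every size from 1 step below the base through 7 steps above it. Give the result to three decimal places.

0.830rem, 1.180rem, 1.677rem, 2.383rem, 3.386rem, 4.811rem, 6.837rem, 9.715rem, 13.805rem

Step -1: 1.18 ÷ 1.421 = 0.830
Step 0: 1.18rem
Step 1: 1.18 × 1.421 = 1.677
Step 2: 1.18 × 1.421² = 2.383
Step 3: 1.18 × 1.421³ = 3.386
Step 4: 1.18 × 1.421⁴ = 4.811
Step 5: 1.18 × 1.421⁵ = 6.837
Step 6: 1.18 × 1.421⁶ = 9.715
Step 7: 1.18 × 1.421⁷ = 13.805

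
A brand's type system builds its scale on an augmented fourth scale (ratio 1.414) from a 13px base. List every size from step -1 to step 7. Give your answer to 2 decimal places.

Step -1: 13.0 ÷ 1.414 = 9.19
Step 0: 13px
Step 1: 13.0 × 1.414 = 18.38
Step 2: 13.0 × 1.414² = 25.99
Step 3: 13.0 × 1.414³ = 36.75
Step 4: 13.0 × 1.414⁴ = 51.97
Step 5: 13.0 × 1.414⁵ = 73.48
Step 6: 13.0 × 1.414⁶ = 103.91
Step 7: 13.0 × 1.414⁷ = 146.92

9.19px, 13.00px, 18.38px, 25.99px, 36.75px, 51.97px, 73.48px, 103.91px, 146.92px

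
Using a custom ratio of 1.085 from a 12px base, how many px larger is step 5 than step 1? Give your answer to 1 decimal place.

Step 1: 12.0 × 1.085 = 13.020px
Step 5: 12.0 × 1.085⁵ = 18.044px
Difference: 18.044 − 13.020 = 5.024px

5.0px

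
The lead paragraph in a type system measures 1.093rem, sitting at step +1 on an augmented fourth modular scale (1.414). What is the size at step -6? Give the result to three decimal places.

1.093 ÷ 1.414⁷ = 1.093 ÷ 11.30175 ≈ 0.097

0.097rem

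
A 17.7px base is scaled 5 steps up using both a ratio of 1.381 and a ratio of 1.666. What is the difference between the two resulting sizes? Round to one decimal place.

At 1.381: 17.7 × 1.381⁵ = 88.908px
At 1.666: 17.7 × 1.666⁵ = 227.169px
Difference: 227.169 − 88.908 = 138.261px

138.3px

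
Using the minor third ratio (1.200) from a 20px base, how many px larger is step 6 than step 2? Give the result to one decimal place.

Step 2: 20.0 × 1.200² = 28.800px
Step 6: 20.0 × 1.200⁶ = 59.720px
Difference: 59.720 − 28.800 = 30.920px

30.9px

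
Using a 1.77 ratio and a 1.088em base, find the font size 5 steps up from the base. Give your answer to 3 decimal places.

Every step multiplies by the scale ratio.
1.088 × 1.77⁵ = 1.088 × 17.37266 ≈ 18.901

18.901em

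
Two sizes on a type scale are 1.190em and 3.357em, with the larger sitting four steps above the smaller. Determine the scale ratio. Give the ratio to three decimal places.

The ratio satisfies 1.190 × r⁴ = 3.357, so r = (3.357 / 1.190)^(1/4).
r = 2.8210^(1/4) ≈ 1.2960

1.296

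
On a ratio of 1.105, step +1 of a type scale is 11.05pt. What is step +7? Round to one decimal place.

Moving from step +1 to step +7 is 6 steps up, so multiply by r⁶.
11.05 × 1.105⁶ = 11.05 × 1.82043 ≈ 20.116

20.1pt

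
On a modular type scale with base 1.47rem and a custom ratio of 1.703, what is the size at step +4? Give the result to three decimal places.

12.364rem

1.47 × 1.703⁴ = 1.47 × 8.41121 ≈ 12.364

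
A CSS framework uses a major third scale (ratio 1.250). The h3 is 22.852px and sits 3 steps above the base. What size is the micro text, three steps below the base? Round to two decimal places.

22.852 ÷ 1.250⁶ = 22.852 ÷ 3.81470 ≈ 5.991

5.99px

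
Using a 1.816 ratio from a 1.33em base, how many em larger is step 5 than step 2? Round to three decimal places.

21.882em

Step 2: 1.33 × 1.816² = 4.38615em
Step 5: 1.33 × 1.816⁵ = 26.26823em
Difference: 26.26823 − 4.38615 = 21.88208em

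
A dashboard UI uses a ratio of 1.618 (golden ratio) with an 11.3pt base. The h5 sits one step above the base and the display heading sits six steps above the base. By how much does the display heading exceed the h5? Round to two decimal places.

184.46pt

Step 1: 11.3 × 1.618 = 18.2834pt
Step 6: 11.3 × 1.618⁶ = 202.7447pt
Difference: 202.7447 − 18.2834 = 184.4613pt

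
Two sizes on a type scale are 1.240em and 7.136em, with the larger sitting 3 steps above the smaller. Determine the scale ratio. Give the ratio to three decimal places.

1.792

r³ = 7.136 / 1.240, so r = (7.136/1.240)^(1/3).
r = 5.7548^(1/3) ≈ 1.7920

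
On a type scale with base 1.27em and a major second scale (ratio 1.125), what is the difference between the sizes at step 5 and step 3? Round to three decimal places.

0.480em

Step 3: 1.27 × 1.125³ = 1.80826em
Step 5: 1.27 × 1.125⁵ = 2.28858em
Difference: 2.28858 − 1.80826 = 0.48032em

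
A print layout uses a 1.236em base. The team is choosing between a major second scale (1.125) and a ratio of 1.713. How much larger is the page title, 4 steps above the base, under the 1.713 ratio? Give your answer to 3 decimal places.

8.663em

Major second: 1.236 × 1.125⁴ = 1.97983em
At 1.713: 1.236 × 1.713⁴ = 10.64260em
Difference: 10.64260 − 1.97983 = 8.66277em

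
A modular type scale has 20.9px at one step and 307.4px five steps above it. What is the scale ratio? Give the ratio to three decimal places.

1.712

r⁵ = 307.4 / 20.9, so r = (307.4/20.9)^(1/5).
r = 14.7081^(1/5) ≈ 1.7120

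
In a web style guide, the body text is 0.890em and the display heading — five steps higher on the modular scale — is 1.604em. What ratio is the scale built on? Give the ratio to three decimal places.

The ratio satisfies 0.890 × r⁵ = 1.604, so r = (1.604 / 0.890)^(1/5).
r = 1.8022^(1/5) ≈ 1.1250

1.125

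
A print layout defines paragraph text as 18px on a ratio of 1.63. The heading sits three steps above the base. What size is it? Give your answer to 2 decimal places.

18.0 × 1.63³ = 18.0 × 4.33075 ≈ 77.95

77.95px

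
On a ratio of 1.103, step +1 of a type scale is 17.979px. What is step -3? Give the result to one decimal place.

12.1px

The gap is -3 − (1) = -4 steps, so the factor is 1.103^-4.
17.979 ÷ 1.103⁴ = 17.979 ÷ 1.48014 ≈ 12.147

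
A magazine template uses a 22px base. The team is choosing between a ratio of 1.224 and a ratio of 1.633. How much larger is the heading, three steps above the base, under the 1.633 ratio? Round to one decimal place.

At 1.224: 22.0 × 1.224³ = 40.343px
At 1.633: 22.0 × 1.633³ = 95.803px
Difference: 95.803 − 40.343 = 55.460px

55.5px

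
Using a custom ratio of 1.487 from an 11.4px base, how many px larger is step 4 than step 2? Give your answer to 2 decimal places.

Step 2: 11.4 × 1.487² = 25.2073px
Step 4: 11.4 × 1.487⁴ = 55.7377px
Difference: 55.7377 − 25.2073 = 30.5304px

30.53px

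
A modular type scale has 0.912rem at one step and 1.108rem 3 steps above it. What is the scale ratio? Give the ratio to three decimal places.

1.067

The ratio satisfies 0.912 × r³ = 1.108, so r = (1.108 / 0.912)^(1/3).
r = 1.2149^(1/3) ≈ 1.0670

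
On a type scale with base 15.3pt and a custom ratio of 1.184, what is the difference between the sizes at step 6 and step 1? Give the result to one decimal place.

Step 1: 15.3 × 1.184 = 18.115pt
Step 6: 15.3 × 1.184⁶ = 42.150pt
Difference: 42.150 − 18.115 = 24.035pt

24.0pt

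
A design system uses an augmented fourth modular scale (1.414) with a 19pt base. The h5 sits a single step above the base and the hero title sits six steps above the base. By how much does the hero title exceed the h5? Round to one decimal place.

Step 1: 19.0 × 1.414 = 26.866pt
Step 6: 19.0 × 1.414⁶ = 151.862pt
Difference: 151.862 − 26.866 = 124.996pt

125.0pt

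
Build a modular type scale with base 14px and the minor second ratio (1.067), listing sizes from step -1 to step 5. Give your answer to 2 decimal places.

Step -1: 14.0 ÷ 1.067 = 13.12
Step 0: 14px
Step 1: 14.0 × 1.067 = 14.94
Step 2: 14.0 × 1.067² = 15.94
Step 3: 14.0 × 1.067³ = 17.01
Step 4: 14.0 × 1.067⁴ = 18.15
Step 5: 14.0 × 1.067⁵ = 19.36

13.12px, 14.00px, 14.94px, 15.94px, 17.01px, 18.15px, 19.36px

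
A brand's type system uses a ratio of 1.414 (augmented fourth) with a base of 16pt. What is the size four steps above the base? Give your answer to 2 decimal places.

63.96pt

16.0 × 1.414⁴ = 16.0 × 3.99758 ≈ 63.96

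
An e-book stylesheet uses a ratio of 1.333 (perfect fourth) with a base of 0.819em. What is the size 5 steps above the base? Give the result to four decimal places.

A modular type scale is a geometric sequence: sizeₙ = base × rⁿ.
0.819 × 1.333⁵ = 0.819 × 4.20873 ≈ 3.4469

3.4469em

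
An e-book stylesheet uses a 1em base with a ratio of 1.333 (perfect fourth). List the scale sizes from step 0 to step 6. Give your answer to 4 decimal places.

1.0000em, 1.3330em, 1.7769em, 2.3686em, 3.1573em, 4.2087em, 5.6102em

Step 0: 1em
Step 1: 1.0 × 1.333 = 1.3330
Step 2: 1.0 × 1.333² = 1.7769
Step 3: 1.0 × 1.333³ = 2.3686
Step 4: 1.0 × 1.333⁴ = 3.1573
Step 5: 1.0 × 1.333⁵ = 4.2087
Step 6: 1.0 × 1.333⁶ = 5.6102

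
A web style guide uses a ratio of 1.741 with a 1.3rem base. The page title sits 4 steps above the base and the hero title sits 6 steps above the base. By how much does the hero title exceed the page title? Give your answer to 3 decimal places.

Step 4: 1.3 × 1.741⁴ = 11.94369rem
Step 6: 1.3 × 1.741⁶ = 36.20228rem
Difference: 36.20228 − 11.94369 = 24.25859rem

24.259rem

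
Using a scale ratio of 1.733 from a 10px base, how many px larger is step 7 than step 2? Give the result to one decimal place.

439.4px

Step 2: 10.0 × 1.733² = 30.033px
Step 7: 10.0 × 1.733⁷ = 469.451px
Difference: 469.451 − 30.033 = 439.418px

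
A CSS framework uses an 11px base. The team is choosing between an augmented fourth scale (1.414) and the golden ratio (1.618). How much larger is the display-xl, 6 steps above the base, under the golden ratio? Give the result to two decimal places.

109.44px

Augmented fourth: 11.0 × 1.414⁶ = 87.9203px
Golden ratio: 11.0 × 1.618⁶ = 197.3621px
Difference: 197.3621 − 87.9203 = 109.4418px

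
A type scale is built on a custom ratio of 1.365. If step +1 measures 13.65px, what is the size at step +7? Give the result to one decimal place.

88.3px

13.65 × 1.365⁶ = 13.65 × 6.46839 ≈ 88.293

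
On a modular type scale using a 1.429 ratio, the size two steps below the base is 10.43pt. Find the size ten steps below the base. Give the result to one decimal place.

10.43 ÷ 1.429⁸ = 10.43 ÷ 17.38833 ≈ 0.600

0.6pt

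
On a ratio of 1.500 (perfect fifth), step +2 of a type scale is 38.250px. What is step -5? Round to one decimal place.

2.2px

38.250 ÷ 1.500⁷ = 38.250 ÷ 17.08594 ≈ 2.239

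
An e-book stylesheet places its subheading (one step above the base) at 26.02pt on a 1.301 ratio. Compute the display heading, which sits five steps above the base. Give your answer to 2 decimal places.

74.54pt

26.02 × 1.301⁴ = 26.02 × 2.86490 ≈ 74.545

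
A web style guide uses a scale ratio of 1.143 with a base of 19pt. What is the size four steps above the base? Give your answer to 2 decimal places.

32.43pt

19.0 × 1.143⁴ = 19.0 × 1.70681 ≈ 32.43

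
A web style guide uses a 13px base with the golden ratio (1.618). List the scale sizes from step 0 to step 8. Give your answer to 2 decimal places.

13.00px, 21.03px, 34.03px, 55.07px, 89.10px, 144.16px, 233.25px, 377.39px, 610.62px

Step 0: 13px
Step 1: 13.0 × 1.618 = 21.03
Step 2: 13.0 × 1.618² = 34.03
Step 3: 13.0 × 1.618³ = 55.07
Step 4: 13.0 × 1.618⁴ = 89.10
Step 5: 13.0 × 1.618⁵ = 144.16
Step 6: 13.0 × 1.618⁶ = 233.25
Step 7: 13.0 × 1.618⁷ = 377.39
Step 8: 13.0 × 1.618⁸ = 610.62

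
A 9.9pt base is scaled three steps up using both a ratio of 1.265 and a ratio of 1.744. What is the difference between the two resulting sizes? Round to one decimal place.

At 1.265: 9.9 × 1.265³ = 20.040pt
At 1.744: 9.9 × 1.744³ = 52.514pt
Difference: 52.514 − 20.040 = 32.474pt

32.5pt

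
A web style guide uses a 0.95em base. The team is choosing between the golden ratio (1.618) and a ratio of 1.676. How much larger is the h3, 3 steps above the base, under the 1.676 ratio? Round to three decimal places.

0.448em

Golden ratio: 0.95 × 1.618³ = 4.02401em
At 1.676: 0.95 × 1.676³ = 4.47245em
Difference: 4.47245 − 4.02401 = 0.44844em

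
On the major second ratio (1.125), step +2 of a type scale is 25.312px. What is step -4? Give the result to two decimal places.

12.49px

Moving from step +2 to step -4 is 6 steps down, so divide by r⁶.
25.312 ÷ 1.125⁶ = 25.312 ÷ 2.02729 ≈ 12.486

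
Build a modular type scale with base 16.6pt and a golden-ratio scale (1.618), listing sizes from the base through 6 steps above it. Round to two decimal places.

Step 0: 16.6pt
Step 1: 16.6 × 1.618 = 26.86
Step 2: 16.6 × 1.618² = 43.46
Step 3: 16.6 × 1.618³ = 70.31
Step 4: 16.6 × 1.618⁴ = 113.77
Step 5: 16.6 × 1.618⁵ = 184.08
Step 6: 16.6 × 1.618⁶ = 297.84

16.60pt, 26.86pt, 43.46pt, 70.31pt, 113.77pt, 184.08pt, 297.84pt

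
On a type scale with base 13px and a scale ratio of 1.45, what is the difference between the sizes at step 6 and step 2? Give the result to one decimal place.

93.5px

Step 2: 13.0 × 1.45² = 27.332px
Step 6: 13.0 × 1.45⁶ = 120.823px
Difference: 120.823 − 27.332 = 93.491px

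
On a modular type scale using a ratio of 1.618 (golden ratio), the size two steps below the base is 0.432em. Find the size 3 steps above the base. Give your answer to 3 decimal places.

0.432 × 1.618⁵ = 0.432 × 11.08901 ≈ 4.790

4.790em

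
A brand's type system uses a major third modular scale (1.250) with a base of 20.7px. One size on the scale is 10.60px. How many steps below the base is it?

1.250ⁿ = 20.7 / 10.60 = 1.9528
n = ln(1.9528) / ln(1.250) = 0.6693 / 0.2231 ≈ 3.00

3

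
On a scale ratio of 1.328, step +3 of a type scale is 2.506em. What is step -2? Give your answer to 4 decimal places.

2.506 ÷ 1.328⁵ = 2.506 ÷ 4.13038 ≈ 0.6067

0.6067em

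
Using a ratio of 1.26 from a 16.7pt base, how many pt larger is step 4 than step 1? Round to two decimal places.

Step 1: 16.7 × 1.26 = 21.0420pt
Step 4: 16.7 × 1.26⁴ = 42.0919pt
Difference: 42.0919 − 21.0420 = 21.0499pt

21.05pt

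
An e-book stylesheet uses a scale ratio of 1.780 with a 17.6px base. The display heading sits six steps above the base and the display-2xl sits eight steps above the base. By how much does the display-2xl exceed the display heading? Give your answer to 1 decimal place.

1213.9px

Step 6: 17.6 × 1.780⁶ = 559.800px
Step 8: 17.6 × 1.780⁸ = 1773.669px
Difference: 1773.669 − 559.800 = 1213.869px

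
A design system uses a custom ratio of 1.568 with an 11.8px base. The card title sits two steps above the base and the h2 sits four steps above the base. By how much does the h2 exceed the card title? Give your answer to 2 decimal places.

Step 2: 11.8 × 1.568² = 29.0118px
Step 4: 11.8 × 1.568⁴ = 71.3290px
Difference: 71.3290 − 29.0118 = 42.3172px

42.32px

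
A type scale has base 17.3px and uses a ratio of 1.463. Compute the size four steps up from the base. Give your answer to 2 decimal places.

A modular type scale is a geometric sequence: sizeₙ = base × rⁿ.
17.3 × 1.463⁴ = 17.3 × 4.58118 ≈ 79.25

79.25px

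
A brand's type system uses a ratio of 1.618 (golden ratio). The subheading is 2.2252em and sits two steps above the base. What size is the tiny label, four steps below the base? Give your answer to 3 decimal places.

Moving from step +2 to step -4 is 6 steps down, so divide by r⁶.
2.2252 ÷ 1.618⁶ = 2.2252 ÷ 17.94201 ≈ 0.124

0.124em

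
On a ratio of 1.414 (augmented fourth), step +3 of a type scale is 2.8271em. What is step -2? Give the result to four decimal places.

0.5001em

The gap is -2 − (3) = -5 steps, so the factor is 1.414^-5.
2.8271 ÷ 1.414⁵ = 2.8271 ÷ 5.65258 ≈ 0.5001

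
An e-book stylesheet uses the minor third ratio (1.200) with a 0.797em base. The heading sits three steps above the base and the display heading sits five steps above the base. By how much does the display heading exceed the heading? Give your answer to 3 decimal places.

0.606em

Step 3: 0.797 × 1.200³ = 1.37722em
Step 5: 0.797 × 1.200⁵ = 1.98319em
Difference: 1.98319 − 1.37722 = 0.60597em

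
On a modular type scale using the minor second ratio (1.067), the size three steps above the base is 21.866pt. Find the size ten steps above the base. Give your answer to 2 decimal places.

21.866 × 1.067⁷ = 21.866 × 1.57453 ≈ 34.429

34.43pt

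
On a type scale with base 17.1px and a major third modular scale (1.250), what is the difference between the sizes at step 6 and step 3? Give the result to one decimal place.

31.8px

Step 3: 17.1 × 1.250³ = 33.398px
Step 6: 17.1 × 1.250⁶ = 65.231px
Difference: 65.231 − 33.398 = 31.833px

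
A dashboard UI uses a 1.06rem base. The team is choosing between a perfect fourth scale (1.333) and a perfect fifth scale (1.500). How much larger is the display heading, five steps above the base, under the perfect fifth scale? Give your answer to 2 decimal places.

Perfect fourth: 1.06 × 1.333⁵ = 4.4613rem
Perfect fifth: 1.06 × 1.500⁵ = 8.0494rem
Difference: 8.0494 − 4.4613 = 3.5881rem

3.59rem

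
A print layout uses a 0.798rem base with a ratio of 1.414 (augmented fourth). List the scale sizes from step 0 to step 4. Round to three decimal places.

0.798rem, 1.128rem, 1.596rem, 2.256rem, 3.190rem

Step 0: 0.798rem
Step 1: 0.798 × 1.414 = 1.128
Step 2: 0.798 × 1.414² = 1.596
Step 3: 0.798 × 1.414³ = 2.256
Step 4: 0.798 × 1.414⁴ = 3.190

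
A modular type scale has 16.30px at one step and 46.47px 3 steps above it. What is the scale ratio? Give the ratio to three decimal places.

r³ = 46.47 / 16.30, so r = (46.47/16.30)^(1/3).
r = 2.8509^(1/3) ≈ 1.4180

1.418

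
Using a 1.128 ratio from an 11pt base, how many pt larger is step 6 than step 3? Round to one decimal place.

Step 3: 11.0 × 1.128³ = 15.788pt
Step 6: 11.0 × 1.128⁶ = 22.659pt
Difference: 22.659 − 15.788 = 6.871pt

6.9pt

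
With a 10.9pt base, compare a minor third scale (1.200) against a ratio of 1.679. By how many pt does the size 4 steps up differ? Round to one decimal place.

64.0pt

Minor third: 10.9 × 1.200⁴ = 22.602pt
At 1.679: 10.9 × 1.679⁴ = 86.622pt
Difference: 86.622 − 22.602 = 64.020pt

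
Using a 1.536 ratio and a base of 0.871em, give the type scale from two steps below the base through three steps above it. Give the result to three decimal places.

Step -2: 0.871 ÷ 1.536² = 0.369
Step -1: 0.871 ÷ 1.536 = 0.567
Step 0: 0.871em
Step 1: 0.871 × 1.536 = 1.338
Step 2: 0.871 × 1.536² = 2.055
Step 3: 0.871 × 1.536³ = 3.156

0.369em, 0.567em, 0.871em, 1.338em, 2.055em, 3.156em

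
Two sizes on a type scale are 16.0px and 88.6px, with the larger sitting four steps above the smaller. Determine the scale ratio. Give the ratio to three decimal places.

1.534

r⁴ = 88.6 / 16.0, so r = (88.6/16.0)^(1/4).
r = 5.5375^(1/4) ≈ 1.5340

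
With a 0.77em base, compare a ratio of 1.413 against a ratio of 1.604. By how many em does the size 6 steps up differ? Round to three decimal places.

At 1.413: 0.77 × 1.413⁶ = 6.12835em
At 1.604: 0.77 × 1.604⁶ = 13.11345em
Difference: 13.11345 − 6.12835 = 6.98510em

6.985em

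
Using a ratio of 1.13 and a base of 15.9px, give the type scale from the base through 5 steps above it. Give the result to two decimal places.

Step 0: 15.9px
Step 1: 15.9 × 1.13 = 17.97
Step 2: 15.9 × 1.13² = 20.30
Step 3: 15.9 × 1.13³ = 22.94
Step 4: 15.9 × 1.13⁴ = 25.92
Step 5: 15.9 × 1.13⁵ = 29.29

15.90px, 17.97px, 20.30px, 22.94px, 25.92px, 29.29px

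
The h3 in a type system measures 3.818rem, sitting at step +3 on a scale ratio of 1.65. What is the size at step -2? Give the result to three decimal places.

3.818 ÷ 1.65⁵ = 3.818 ÷ 12.22981 ≈ 0.312

0.312rem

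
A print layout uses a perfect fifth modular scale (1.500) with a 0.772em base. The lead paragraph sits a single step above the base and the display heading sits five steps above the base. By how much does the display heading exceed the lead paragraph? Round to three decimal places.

4.704em

Step 1: 0.772 × 1.500 = 1.15800em
Step 5: 0.772 × 1.500⁵ = 5.86238em
Difference: 5.86238 − 1.15800 = 4.70438em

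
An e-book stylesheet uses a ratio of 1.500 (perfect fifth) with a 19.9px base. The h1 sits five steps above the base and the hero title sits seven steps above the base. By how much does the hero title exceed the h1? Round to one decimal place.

188.9px

Step 5: 19.9 × 1.500⁵ = 151.116px
Step 7: 19.9 × 1.500⁷ = 340.010px
Difference: 340.010 − 151.116 = 188.894px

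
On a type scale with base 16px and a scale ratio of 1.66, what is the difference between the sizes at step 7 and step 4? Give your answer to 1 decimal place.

Step 4: 16.0 × 1.66⁴ = 121.493px
Step 7: 16.0 × 1.66⁷ = 555.746px
Difference: 555.746 − 121.493 = 434.253px

434.3px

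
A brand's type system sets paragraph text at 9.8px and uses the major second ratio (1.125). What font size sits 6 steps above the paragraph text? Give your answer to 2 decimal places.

Each step on a modular scale multiplies by the ratio, so the size n steps from the base is base × ratioⁿ.
9.8 × 1.125⁶ = 9.8 × 2.02729 ≈ 19.87

19.87px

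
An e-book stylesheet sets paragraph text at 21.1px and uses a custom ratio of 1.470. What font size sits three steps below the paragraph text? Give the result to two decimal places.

21.1 ÷ 1.470³ = 21.1 ÷ 3.17652 ≈ 6.64

6.64px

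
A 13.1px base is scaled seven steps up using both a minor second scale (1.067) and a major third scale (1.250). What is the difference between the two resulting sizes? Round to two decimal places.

Minor second: 13.1 × 1.067⁷ = 20.6263px
Major third: 13.1 × 1.250⁷ = 62.4657px
Difference: 62.4657 − 20.6263 = 41.8394px

41.84px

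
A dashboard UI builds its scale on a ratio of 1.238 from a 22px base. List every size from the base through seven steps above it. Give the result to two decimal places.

Step 0: 22px
Step 1: 22.0 × 1.238 = 27.24
Step 2: 22.0 × 1.238² = 33.72
Step 3: 22.0 × 1.238³ = 41.74
Step 4: 22.0 × 1.238⁴ = 51.68
Step 5: 22.0 × 1.238⁵ = 63.98
Step 6: 22.0 × 1.238⁶ = 79.20
Step 7: 22.0 × 1.238⁷ = 98.05

22.00px, 27.24px, 33.72px, 41.74px, 51.68px, 63.98px, 79.20px, 98.05px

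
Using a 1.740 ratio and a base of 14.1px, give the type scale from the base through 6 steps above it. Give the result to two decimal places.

Step 0: 14.1px
Step 1: 14.1 × 1.740 = 24.53
Step 2: 14.1 × 1.740² = 42.69
Step 3: 14.1 × 1.740³ = 74.28
Step 4: 14.1 × 1.740⁴ = 129.25
Step 5: 14.1 × 1.740⁵ = 224.89
Step 6: 14.1 × 1.740⁶ = 391.30

14.10px, 24.53px, 42.69px, 74.28px, 129.25px, 224.89px, 391.30px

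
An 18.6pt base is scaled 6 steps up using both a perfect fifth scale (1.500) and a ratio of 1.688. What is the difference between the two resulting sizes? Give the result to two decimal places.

Perfect fifth: 18.6 × 1.500⁶ = 211.8656pt
At 1.688: 18.6 × 1.688⁶ = 430.2765pt
Difference: 430.2765 − 211.8656 = 218.4109pt

218.41pt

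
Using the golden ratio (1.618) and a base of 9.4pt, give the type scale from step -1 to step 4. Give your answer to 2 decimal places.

Step -1: 9.4 ÷ 1.618 = 5.81
Step 0: 9.4pt
Step 1: 9.4 × 1.618 = 15.21
Step 2: 9.4 × 1.618² = 24.61
Step 3: 9.4 × 1.618³ = 39.82
Step 4: 9.4 × 1.618⁴ = 64.42

5.81pt, 9.40pt, 15.21pt, 24.61pt, 39.82pt, 64.42pt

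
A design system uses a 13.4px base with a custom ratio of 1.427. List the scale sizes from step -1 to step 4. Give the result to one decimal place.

Step -1: 13.4 ÷ 1.427 = 9.4
Step 0: 13.4px
Step 1: 13.4 × 1.427 = 19.1
Step 2: 13.4 × 1.427² = 27.3
Step 3: 13.4 × 1.427³ = 38.9
Step 4: 13.4 × 1.427⁴ = 55.6

9.4px, 13.4px, 19.1px, 27.3px, 38.9px, 55.6px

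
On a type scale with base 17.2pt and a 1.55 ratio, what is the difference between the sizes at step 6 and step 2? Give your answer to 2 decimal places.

197.19pt

Step 2: 17.2 × 1.55² = 41.3230pt
Step 6: 17.2 × 1.55⁶ = 238.5166pt
Difference: 238.5166 − 41.3230 = 197.1936pt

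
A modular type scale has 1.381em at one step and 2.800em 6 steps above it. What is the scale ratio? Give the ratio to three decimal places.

1.125

The ratio satisfies 1.381 × r⁶ = 2.800, so r = (2.800 / 1.381)^(1/6).
r = 2.0275^(1/6) ≈ 1.1250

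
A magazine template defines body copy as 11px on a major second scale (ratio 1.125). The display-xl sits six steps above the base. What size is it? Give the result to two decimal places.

22.30px

11.0 × 1.125⁶ = 11.0 × 2.02729 ≈ 22.30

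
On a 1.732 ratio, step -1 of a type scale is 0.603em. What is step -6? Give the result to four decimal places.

0.603 ÷ 1.732⁵ = 0.603 ÷ 15.58617 ≈ 0.0387

0.0387em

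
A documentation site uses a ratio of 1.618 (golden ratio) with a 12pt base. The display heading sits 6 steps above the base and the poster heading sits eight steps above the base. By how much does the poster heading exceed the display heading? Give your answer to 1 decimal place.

348.3pt

Step 6: 12.0 × 1.618⁶ = 215.304pt
Step 8: 12.0 × 1.618⁸ = 563.650pt
Difference: 563.650 − 215.304 = 348.346pt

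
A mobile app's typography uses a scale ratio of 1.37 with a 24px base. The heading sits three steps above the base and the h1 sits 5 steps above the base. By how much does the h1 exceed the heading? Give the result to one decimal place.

Step 3: 24.0 × 1.37³ = 61.712px
Step 5: 24.0 × 1.37⁵ = 115.828px
Difference: 115.828 − 61.712 = 54.116px

54.1px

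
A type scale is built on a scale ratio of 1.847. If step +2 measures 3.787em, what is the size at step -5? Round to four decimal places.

Moving from step +2 to step -5 is 7 steps down, so divide by r⁷.
3.787 ÷ 1.847⁷ = 3.787 ÷ 73.32773 ≈ 0.0516

0.0516em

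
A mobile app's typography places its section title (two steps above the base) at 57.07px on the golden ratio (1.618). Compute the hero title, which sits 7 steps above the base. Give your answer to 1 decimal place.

632.8px

The gap is 7 − (2) = 5 steps, so the factor is 1.618^5.
57.07 × 1.618⁵ = 57.07 × 11.08901 ≈ 632.850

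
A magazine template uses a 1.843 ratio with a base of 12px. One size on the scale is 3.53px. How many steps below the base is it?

1.843ⁿ = 12 / 3.53 = 3.3994
n = ln(3.3994) / ln(1.843) = 1.2236 / 0.6114 ≈ 2.00

2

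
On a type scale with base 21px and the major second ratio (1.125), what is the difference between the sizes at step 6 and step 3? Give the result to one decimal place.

Step 3: 21.0 × 1.125³ = 29.900px
Step 6: 21.0 × 1.125⁶ = 42.573px
Difference: 42.573 − 29.900 = 12.673px

12.7px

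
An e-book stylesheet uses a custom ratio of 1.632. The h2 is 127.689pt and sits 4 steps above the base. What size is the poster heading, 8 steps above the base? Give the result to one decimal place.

Moving from step +4 to step +8 is 4 steps up, so multiply by r⁴.
127.689 × 1.632⁴ = 127.689 × 7.09383 ≈ 905.804

905.8pt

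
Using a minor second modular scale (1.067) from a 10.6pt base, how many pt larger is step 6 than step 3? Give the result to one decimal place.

2.8pt

Step 3: 10.6 × 1.067³ = 12.877pt
Step 6: 10.6 × 1.067⁶ = 15.642pt
Difference: 15.642 − 12.877 = 2.765pt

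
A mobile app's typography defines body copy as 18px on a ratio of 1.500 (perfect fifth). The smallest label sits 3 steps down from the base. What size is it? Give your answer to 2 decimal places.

5.33px

Each step on a modular scale multiplies by the ratio, so the size n steps from the base is base × ratioⁿ.
18.0 ÷ 1.500³ = 18.0 ÷ 3.37500 ≈ 5.33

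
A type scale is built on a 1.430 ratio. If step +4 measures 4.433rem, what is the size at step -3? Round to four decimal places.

0.3625rem

Moving from step +4 to step -3 is 7 steps down, so divide by r⁷.
4.433 ÷ 1.430⁷ = 4.433 ÷ 12.22791 ≈ 0.3625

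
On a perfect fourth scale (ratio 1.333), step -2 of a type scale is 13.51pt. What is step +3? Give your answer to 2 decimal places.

13.51 × 1.333⁵ = 13.51 × 4.20873 ≈ 56.860

56.86pt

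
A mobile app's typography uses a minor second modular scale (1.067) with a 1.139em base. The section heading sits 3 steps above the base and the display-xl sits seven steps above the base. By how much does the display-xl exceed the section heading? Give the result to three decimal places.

Step 3: 1.139 × 1.067³ = 1.38362em
Step 7: 1.139 × 1.067⁷ = 1.79339em
Difference: 1.79339 − 1.38362 = 0.40977em

0.410em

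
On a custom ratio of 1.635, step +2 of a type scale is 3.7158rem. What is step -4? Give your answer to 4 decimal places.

0.1945rem

3.7158 ÷ 1.635⁶ = 3.7158 ÷ 19.10322 ≈ 0.1945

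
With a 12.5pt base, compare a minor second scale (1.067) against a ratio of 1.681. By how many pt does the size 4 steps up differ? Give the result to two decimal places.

Minor second: 12.5 × 1.067⁴ = 16.2020pt
At 1.681: 12.5 × 1.681⁴ = 99.8116pt
Difference: 99.8116 − 16.2020 = 83.6096pt

83.61pt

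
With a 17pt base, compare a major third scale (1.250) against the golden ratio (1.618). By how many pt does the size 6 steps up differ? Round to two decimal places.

240.16pt

Major third: 17.0 × 1.250⁶ = 64.8499pt
Golden ratio: 17.0 × 1.618⁶ = 305.0142pt
Difference: 305.0142 − 64.8499 = 240.1643pt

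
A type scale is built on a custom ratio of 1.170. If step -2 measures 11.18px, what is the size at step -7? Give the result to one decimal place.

5.1px

The gap is -7 − (-2) = -5 steps, so the factor is 1.170^-5.
11.18 ÷ 1.170⁵ = 11.18 ÷ 2.19245 ≈ 5.099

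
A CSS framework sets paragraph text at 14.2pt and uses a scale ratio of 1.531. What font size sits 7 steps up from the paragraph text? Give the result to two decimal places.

Every step multiplies by the scale ratio.
14.2 × 1.531⁷ = 14.2 × 19.71634 ≈ 279.97

279.97pt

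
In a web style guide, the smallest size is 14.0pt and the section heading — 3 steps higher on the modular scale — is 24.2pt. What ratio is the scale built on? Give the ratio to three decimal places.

r³ = 24.2 / 14.0, so r = (24.2/14.0)^(1/3).
r = 1.7286^(1/3) ≈ 1.2001

1.200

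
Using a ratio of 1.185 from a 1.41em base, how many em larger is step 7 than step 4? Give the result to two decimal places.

Step 4: 1.41 × 1.185⁴ = 2.7803em
Step 7: 1.41 × 1.185⁷ = 4.6264em
Difference: 4.6264 − 2.7803 = 1.8461em

1.85em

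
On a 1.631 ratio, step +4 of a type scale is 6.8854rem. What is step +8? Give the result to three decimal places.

Moving from step +4 to step +8 is 4 steps up, so multiply by r⁴.
6.8854 × 1.631⁴ = 6.8854 × 7.07646 ≈ 48.724

48.724rem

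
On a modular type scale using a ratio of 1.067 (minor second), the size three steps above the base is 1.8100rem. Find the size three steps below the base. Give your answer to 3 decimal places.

1.227rem

1.8100 ÷ 1.067⁶ = 1.8100 ÷ 1.47566 ≈ 1.227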